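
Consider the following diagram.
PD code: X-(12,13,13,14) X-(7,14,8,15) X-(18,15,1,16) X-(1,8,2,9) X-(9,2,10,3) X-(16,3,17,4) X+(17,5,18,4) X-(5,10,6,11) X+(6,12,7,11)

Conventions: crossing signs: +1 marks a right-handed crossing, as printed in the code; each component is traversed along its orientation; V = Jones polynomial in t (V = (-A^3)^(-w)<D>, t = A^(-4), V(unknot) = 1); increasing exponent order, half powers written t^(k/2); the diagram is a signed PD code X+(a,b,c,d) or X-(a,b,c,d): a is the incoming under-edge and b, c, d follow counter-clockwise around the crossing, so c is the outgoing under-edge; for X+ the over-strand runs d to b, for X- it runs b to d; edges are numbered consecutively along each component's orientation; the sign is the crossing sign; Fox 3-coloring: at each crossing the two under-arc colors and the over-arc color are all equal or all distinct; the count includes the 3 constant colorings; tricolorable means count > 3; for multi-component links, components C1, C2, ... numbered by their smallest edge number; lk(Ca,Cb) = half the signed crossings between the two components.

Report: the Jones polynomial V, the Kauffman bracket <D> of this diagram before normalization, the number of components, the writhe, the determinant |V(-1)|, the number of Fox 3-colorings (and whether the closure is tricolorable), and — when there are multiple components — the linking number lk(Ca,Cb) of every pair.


V(t) = -t^-4 + t^-3 + t^-1
bracket: -A^-11 - A^-3 + A, w = -5
1 component, writhe -5, over 9 crossings
det 3, colorings 9 of 3^9 — tricolorable
observation: |V(-1)| = 3: so tricolorable, since 3 divides 3


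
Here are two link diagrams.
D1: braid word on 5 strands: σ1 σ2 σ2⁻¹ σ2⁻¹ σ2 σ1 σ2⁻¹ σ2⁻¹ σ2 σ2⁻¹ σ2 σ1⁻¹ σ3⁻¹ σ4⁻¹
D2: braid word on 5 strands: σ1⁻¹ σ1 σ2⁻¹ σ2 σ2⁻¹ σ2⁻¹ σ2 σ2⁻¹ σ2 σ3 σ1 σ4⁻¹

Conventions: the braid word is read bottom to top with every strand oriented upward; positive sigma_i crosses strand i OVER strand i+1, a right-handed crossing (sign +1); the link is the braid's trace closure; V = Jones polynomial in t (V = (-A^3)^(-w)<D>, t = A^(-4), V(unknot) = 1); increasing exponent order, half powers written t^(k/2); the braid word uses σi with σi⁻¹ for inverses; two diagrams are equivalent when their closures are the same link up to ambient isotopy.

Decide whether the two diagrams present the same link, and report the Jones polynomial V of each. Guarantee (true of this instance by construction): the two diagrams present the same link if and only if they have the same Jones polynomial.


equivalent: yes
D1 (bracket A^-6; 14 crossings at w = -2): V = 1
D2 (bracket 1; 12 crossings at w = 0): V = 1
key observation: Markov moves rewrite D1 (14 crossings) into D2 (12)


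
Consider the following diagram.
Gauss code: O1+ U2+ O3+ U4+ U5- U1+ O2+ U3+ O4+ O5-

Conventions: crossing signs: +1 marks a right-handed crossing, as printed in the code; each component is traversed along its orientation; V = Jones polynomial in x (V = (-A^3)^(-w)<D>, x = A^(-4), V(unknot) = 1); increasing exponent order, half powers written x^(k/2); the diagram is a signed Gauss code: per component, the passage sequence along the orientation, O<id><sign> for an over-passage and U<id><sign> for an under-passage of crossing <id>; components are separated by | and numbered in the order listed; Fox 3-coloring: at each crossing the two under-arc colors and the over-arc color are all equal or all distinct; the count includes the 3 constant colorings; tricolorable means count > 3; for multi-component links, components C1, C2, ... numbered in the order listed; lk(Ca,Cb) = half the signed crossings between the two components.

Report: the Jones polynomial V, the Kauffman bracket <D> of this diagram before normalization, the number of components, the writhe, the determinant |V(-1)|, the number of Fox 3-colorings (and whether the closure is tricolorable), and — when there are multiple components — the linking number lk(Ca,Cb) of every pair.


V(x) = x + x^3 - x^4
bracket: A^-7 - A^-3 - A^5, w = +3
1 component, writhe +3, over 5 crossings
det 3, colorings 9 of 3^5 — tricolorable
observation: the span of V is 3, forcing >= 3 crossings in any diagram


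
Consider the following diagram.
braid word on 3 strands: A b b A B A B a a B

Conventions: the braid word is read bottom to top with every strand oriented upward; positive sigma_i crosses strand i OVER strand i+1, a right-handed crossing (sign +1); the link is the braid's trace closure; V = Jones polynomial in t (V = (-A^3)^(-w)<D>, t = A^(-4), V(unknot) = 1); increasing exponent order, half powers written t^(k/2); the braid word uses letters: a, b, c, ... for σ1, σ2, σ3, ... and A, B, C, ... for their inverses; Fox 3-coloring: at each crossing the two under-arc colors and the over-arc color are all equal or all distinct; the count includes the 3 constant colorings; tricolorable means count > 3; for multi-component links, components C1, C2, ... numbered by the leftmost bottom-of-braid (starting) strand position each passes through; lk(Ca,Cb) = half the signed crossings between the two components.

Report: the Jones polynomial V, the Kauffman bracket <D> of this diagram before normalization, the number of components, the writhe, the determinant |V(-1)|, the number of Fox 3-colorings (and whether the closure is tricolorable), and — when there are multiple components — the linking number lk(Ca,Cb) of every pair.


V(t) = -t^-5 + t^-4 - t^-3 + 2t^-2 - t^-1 + 2 - t
bracket: -A^-10 + 2A^-6 - A^-2 + 2A^2 - A^6 + A^10 - A^14, w = -2
1 component, writhe -2, over 10 crossings
det 9, colorings 9 of 3^10 — tricolorable
observation: det 9 = |V(-1)|; divisible by 3, so tricolorable


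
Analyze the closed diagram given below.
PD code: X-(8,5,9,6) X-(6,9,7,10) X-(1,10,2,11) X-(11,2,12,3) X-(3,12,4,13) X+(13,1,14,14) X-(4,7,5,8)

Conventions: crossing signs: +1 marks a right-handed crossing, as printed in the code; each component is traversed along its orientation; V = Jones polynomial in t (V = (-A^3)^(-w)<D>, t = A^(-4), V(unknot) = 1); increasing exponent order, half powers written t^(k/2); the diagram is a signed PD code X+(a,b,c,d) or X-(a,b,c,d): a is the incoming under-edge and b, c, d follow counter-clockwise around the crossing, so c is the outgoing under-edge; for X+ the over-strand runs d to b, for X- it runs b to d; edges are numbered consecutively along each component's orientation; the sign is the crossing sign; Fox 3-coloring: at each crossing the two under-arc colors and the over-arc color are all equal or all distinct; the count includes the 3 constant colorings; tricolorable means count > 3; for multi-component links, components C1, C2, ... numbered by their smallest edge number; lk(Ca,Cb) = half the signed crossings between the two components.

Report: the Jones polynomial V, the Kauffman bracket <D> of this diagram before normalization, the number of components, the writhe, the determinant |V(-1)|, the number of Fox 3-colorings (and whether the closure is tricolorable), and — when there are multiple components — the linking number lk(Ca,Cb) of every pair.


V(t) = t^-8 - 2t^-7 + t^-6 - 2t^-5 + 2t^-4 + t^-2
bracket: -A^-7 - 2A + 2A^5 - A^9 + 2A^13 - A^17, w = -5
1 component, writhe -5, over 7 crossings
det 9, colorings 27 of 3^7 — tricolorable
observation: the span of V is 6, forcing >= 6 crossings in any diagram


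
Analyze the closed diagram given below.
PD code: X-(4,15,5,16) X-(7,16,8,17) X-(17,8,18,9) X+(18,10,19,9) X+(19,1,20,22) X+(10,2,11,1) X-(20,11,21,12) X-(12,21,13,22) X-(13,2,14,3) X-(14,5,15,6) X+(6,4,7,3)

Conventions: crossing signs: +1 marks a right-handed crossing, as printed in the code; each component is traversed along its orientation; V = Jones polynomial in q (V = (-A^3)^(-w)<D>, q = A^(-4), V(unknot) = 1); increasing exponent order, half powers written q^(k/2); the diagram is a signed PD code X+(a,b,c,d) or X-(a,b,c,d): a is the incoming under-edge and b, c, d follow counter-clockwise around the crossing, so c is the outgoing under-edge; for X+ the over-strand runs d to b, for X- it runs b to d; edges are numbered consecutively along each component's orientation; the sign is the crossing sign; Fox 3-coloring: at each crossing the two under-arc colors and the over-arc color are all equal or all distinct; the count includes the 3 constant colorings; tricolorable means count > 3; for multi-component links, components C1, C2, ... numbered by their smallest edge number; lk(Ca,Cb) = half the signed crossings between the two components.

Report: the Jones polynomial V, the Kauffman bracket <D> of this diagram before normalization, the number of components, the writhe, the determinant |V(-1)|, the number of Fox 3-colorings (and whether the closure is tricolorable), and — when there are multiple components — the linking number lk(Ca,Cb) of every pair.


V(q) = -q^-6 + q^-5 - q^-4 + 2q^-3 - q^-2 + q^-1
bracket: -A^-5 + A^-1 - 2A^3 + A^7 - A^11 + A^15, w = -3
1 component, writhe -3, over 11 crossings
det 7, colorings 3 of 3^11 — not tricolorable
observation: |V(-1)| = 7: so not tricolorable, since 3 does not divide 7


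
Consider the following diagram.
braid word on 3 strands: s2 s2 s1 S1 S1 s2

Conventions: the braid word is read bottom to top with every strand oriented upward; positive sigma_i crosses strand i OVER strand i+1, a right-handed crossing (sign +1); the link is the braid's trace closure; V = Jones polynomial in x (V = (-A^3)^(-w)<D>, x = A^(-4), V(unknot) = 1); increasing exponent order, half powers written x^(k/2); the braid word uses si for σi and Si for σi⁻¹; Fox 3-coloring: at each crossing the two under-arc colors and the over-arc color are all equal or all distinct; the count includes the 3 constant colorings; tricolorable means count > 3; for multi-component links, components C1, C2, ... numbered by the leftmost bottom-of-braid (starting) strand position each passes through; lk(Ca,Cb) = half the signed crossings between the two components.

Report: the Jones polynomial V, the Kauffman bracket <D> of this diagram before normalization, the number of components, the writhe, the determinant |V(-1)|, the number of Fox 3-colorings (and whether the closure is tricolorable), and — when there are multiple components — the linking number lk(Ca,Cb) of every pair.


V(x) = x + x^3 - x^4
bracket: -A^-10 + A^-6 + A^2, w = +2
1 component, writhe +2, over 6 crossings
det 3, colorings 9 of 3^6 — tricolorable
observation: the word shrinks to σ2 σ2 σ1⁻¹ σ2 after cancelling


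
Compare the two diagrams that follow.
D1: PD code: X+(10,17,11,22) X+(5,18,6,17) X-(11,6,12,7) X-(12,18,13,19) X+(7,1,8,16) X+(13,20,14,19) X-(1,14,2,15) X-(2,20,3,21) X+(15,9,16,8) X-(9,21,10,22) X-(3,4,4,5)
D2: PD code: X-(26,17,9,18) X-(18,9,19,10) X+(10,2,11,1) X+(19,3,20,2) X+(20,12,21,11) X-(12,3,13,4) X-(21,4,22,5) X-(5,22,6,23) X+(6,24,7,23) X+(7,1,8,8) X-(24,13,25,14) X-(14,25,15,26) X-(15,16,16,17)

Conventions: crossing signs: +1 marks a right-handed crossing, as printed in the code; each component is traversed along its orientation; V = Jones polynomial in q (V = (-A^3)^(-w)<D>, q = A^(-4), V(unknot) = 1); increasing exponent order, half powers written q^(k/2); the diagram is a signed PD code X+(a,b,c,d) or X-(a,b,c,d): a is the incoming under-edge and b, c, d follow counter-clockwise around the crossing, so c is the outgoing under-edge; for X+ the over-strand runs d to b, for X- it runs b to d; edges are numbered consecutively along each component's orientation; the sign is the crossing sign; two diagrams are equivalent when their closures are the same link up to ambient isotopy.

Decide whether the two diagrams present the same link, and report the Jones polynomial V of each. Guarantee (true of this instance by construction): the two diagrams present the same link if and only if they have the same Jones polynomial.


equivalent: no
D1 (bracket A^-13 + A^7; 11 crossings at w = -1): V = -q^(-5/2) - q^(5/2)
D2 (bracket A^-7 + A^-3 + A - A^9; 13 crossings at w = -3): V = q^(-9/2) - q^(-5/2) - q^(-3/2) - q^(-1/2)
key observation: 2 values of V(q) split the 2 diagrams


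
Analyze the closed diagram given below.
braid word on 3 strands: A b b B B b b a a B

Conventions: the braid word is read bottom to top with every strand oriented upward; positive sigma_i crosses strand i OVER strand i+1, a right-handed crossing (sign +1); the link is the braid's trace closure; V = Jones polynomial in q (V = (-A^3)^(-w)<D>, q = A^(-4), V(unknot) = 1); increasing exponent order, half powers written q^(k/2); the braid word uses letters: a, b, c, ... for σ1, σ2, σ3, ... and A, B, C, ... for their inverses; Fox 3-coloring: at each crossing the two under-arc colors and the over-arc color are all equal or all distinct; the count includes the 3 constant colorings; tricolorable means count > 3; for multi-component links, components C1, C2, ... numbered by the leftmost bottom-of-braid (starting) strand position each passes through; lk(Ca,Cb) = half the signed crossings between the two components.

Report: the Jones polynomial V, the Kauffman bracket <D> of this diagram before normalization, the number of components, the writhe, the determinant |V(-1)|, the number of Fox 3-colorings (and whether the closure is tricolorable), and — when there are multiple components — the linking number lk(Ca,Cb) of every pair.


V = q + q^3 - q^4
<D> = -A^-10 + A^-6 + A^2 (w = +2)
1 component over 10 crossings, w = +2
9 Fox colorings among 3^10, |V(-1)| = 3: tricolorable
why: the span of V is 3, forcing >= 3 crossings in any diagram


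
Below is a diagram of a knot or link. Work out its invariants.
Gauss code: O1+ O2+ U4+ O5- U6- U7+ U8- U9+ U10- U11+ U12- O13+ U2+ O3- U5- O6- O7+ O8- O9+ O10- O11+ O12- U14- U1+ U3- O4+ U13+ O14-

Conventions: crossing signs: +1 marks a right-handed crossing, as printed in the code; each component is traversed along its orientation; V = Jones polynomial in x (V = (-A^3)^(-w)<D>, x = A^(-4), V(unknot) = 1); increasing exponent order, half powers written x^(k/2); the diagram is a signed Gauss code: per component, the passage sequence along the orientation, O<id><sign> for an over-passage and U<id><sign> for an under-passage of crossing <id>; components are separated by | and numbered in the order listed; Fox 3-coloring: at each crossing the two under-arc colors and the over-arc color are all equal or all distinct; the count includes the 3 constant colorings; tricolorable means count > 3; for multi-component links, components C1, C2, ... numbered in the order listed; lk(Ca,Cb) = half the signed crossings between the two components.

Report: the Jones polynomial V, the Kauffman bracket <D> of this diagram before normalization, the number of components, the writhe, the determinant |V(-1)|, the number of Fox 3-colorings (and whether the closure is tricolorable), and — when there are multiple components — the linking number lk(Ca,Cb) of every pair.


Jones polynomial: V(x) = -x^-3 + 2x^-2 - 2x^-1 + 3 - 2x + 2x^2 - x^3
<D> = -A^-12 + 2A^-8 - 2A^-4 + 3 - 2A^4 + 2A^8 - A^12; writhe 0
components 1, writhe 0 (14 crossings)
3-colorings: 3 of 3^14, det 13 — not tricolorable
note: the span of V is 6, forcing >= 6 crossings in any diagram


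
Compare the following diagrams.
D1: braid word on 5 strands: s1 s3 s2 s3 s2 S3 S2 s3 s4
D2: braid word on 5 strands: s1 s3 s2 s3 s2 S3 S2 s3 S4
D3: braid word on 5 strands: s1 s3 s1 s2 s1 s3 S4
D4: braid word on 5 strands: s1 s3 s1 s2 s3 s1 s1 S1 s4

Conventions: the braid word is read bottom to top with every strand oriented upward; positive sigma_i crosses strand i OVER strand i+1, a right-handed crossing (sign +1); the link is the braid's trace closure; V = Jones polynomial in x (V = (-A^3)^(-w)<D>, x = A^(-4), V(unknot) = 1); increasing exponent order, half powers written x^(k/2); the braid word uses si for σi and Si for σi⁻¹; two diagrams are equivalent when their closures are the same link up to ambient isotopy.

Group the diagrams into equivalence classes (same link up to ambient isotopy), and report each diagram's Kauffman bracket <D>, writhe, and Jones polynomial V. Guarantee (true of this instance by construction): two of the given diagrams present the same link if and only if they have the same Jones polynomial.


grouping into links: {D1, D2} | {D3, D4}
V(D1) = -x^(1/2) - x^(3/2) - x^(5/2) + x^(9/2)  (w +5, c 9, <D> = -A^-3 + A^5 + A^9 + A^13)
V(D2) = -x^(1/2) - x^(3/2) - x^(5/2) + x^(9/2)  (w +3, c 9, <D> = -A^-9 + A^-1 + A^3 + A^7)
V(D3) = -x^(3/2) - 2x^(7/2) + x^(9/2) - x^(11/2) + x^(13/2)  [7 crossings, <D> = -A^-11 + A^-7 - A^-3 + 2A + A^9, w = +5]
D4 (bracket -A^-5 + A^-1 - A^3 + 2A^7 + A^15; 9 crossings at w = +7): V = -x^(3/2) - 2x^(7/2) + x^(9/2) - x^(11/2) + x^(13/2)
key observation: comparing 4 Jones polynomials yields 2 groups


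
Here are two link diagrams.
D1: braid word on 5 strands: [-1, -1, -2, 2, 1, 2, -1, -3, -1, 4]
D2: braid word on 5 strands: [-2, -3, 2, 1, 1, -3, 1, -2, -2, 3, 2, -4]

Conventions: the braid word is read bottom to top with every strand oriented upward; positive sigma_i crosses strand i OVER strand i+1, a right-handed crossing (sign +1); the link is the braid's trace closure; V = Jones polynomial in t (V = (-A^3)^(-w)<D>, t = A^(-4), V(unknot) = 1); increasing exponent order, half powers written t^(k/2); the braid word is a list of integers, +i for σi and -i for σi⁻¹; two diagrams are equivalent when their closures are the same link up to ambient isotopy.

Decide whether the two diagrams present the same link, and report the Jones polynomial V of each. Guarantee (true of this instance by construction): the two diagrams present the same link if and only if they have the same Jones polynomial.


equivalent: no
V(D1) = -t^-4 + t^-3 + t^-1  (w -2, c 10, <D> = A^-2 + A^6 - A^10)
V(D2) = t + t^3 - t^4  [12 crossings, <D> = -A^-16 + A^-12 + A^-4, w = 0]
key observation: V(t) takes 2 values over 2 diagrams, fixing the grouping


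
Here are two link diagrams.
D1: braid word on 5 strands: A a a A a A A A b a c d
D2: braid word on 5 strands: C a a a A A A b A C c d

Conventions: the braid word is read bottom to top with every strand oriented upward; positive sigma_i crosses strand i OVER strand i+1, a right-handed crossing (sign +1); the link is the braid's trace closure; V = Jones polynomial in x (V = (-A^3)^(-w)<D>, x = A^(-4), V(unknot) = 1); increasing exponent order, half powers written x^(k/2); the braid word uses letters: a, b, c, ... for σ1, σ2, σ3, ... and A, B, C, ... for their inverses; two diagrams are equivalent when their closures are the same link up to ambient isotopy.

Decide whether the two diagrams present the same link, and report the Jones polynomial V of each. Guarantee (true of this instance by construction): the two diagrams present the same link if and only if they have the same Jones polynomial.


same link: yes
V(D1) = 1  [12 crossings, <D> = A^6, w = +2]
V(D2) = 1  (w 0, c 12, <D> = 1)
note: D2 (12 crossings) and D1 (12) are Markov-related braid presentations


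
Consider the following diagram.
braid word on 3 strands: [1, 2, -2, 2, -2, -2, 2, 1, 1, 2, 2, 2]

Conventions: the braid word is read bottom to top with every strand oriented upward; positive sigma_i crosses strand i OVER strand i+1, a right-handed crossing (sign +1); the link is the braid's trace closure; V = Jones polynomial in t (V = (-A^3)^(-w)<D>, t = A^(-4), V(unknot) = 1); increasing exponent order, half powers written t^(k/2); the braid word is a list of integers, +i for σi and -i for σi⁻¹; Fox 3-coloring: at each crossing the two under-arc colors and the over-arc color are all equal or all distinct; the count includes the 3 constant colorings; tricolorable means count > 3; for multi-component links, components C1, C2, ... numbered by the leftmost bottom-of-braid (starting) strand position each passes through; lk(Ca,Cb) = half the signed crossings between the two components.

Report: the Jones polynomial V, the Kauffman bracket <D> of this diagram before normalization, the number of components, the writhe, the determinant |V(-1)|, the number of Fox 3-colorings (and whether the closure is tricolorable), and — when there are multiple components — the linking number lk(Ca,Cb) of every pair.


V = t^2 + 2t^4 - 2t^5 + t^6 - 2t^7 + t^8
<D> = A^-14 - 2A^-10 + A^-6 - 2A^-2 + 2A^2 + A^10 (w = +6)
1 component over 12 crossings, w = +6
27 Fox colorings among 3^12, |V(-1)| = 9: tricolorable
why: det 9 = |V(-1)|; divisible by 3, so tricolorable


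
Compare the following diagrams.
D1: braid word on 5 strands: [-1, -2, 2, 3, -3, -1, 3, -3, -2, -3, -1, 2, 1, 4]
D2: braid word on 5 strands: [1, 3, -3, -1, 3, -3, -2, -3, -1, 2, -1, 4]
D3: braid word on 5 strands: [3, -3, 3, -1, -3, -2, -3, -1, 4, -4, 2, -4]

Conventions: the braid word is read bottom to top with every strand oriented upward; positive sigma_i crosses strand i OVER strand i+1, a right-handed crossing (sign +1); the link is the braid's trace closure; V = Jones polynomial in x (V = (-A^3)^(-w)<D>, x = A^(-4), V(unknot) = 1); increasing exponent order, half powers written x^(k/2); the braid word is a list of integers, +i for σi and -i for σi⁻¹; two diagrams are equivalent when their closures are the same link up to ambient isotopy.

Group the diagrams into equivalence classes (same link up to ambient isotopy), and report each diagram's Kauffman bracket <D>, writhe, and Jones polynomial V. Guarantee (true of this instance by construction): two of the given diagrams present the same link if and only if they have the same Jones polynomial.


classes: {D1, D2, D3}
V(D1) = 1  [14 crossings, <D> = A^-6, w = -2]
V(D2) = 1  (w -2, c 12, <D> = A^-6)
V(D3) = 1  [12 crossings, <D> = A^-12, w = -4]
note: all 3 diagrams share one V(x), hence one class


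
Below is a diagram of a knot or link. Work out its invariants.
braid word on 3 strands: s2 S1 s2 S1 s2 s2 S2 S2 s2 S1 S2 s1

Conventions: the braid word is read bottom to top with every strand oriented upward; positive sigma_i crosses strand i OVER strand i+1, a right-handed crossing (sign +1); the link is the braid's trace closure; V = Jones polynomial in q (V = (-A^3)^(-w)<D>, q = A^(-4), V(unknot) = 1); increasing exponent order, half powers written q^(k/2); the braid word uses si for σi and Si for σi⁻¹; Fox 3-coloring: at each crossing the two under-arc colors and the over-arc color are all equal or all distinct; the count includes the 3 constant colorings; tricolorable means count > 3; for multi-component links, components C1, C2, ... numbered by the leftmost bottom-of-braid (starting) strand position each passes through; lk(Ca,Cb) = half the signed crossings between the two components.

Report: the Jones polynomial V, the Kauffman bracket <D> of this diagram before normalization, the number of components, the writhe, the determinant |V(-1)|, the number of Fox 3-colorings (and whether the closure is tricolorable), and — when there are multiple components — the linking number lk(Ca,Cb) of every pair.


V(q) = -q^-3 + 2q^-2 - 2q^-1 + 3 - 2q + 2q^2 - q^3
bracket: -A^-12 + 2A^-8 - 2A^-4 + 3 - 2A^4 + 2A^8 - A^12, w = 0
1 component, writhe 0, over 12 crossings
det 13, colorings 3 of 3^12 — not tricolorable
observation: free reduction leaves σ2 σ1⁻¹ σ2 σ1⁻¹ σ2 σ1⁻¹ σ2⁻¹ σ1 of the original 12 letters


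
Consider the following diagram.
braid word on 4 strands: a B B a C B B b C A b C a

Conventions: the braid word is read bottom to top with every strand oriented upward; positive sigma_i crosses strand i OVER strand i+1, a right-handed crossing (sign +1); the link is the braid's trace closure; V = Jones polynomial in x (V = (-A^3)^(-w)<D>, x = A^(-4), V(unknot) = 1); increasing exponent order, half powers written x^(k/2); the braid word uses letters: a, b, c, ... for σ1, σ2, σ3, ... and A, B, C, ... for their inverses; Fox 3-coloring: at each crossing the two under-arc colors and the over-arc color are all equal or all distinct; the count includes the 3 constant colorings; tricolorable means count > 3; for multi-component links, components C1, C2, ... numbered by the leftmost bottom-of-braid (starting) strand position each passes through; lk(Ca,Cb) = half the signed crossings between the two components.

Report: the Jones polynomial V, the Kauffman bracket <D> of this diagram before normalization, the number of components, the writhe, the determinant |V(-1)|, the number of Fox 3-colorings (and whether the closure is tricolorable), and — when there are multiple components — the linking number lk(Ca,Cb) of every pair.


V(x) = -x^-6 + 3x^-5 - 5x^-4 + 6x^-3 - 6x^-2 + 6x^-1 - 4 + 3x - x^2
bracket: A^-17 - 3A^-13 + 4A^-9 - 6A^-5 + 6A^-1 - 6A^3 + 5A^7 - 3A^11 + A^15, w = -3
1 component, writhe -3, over 13 crossings
det 35, colorings 3 of 3^13 — not tricolorable
observation: |V(-1)| = 35: so not tricolorable, since 3 does not divide 35


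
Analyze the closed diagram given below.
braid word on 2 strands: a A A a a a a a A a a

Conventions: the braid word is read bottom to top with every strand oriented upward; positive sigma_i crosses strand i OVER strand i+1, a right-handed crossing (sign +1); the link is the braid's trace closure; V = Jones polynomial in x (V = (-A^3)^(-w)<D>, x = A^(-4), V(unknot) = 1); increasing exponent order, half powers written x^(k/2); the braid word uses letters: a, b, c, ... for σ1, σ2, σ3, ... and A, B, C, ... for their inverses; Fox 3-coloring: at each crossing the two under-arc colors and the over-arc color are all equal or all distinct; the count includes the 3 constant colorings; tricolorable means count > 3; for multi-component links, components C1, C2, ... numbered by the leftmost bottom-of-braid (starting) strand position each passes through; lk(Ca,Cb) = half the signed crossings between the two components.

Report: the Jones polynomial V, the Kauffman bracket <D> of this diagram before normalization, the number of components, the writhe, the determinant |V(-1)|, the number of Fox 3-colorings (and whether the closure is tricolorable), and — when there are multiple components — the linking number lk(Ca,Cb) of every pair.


V(x) = x^2 + x^4 - x^5 + x^6 - x^7
bracket: A^-13 - A^-9 + A^-5 - A^-1 - A^7, w = +5
1 component, writhe +5, over 11 crossings
det 5, colorings 3 of 3^11 — not tricolorable
observation: |V(-1)| = 5: so not tricolorable, since 3 does not divide 5


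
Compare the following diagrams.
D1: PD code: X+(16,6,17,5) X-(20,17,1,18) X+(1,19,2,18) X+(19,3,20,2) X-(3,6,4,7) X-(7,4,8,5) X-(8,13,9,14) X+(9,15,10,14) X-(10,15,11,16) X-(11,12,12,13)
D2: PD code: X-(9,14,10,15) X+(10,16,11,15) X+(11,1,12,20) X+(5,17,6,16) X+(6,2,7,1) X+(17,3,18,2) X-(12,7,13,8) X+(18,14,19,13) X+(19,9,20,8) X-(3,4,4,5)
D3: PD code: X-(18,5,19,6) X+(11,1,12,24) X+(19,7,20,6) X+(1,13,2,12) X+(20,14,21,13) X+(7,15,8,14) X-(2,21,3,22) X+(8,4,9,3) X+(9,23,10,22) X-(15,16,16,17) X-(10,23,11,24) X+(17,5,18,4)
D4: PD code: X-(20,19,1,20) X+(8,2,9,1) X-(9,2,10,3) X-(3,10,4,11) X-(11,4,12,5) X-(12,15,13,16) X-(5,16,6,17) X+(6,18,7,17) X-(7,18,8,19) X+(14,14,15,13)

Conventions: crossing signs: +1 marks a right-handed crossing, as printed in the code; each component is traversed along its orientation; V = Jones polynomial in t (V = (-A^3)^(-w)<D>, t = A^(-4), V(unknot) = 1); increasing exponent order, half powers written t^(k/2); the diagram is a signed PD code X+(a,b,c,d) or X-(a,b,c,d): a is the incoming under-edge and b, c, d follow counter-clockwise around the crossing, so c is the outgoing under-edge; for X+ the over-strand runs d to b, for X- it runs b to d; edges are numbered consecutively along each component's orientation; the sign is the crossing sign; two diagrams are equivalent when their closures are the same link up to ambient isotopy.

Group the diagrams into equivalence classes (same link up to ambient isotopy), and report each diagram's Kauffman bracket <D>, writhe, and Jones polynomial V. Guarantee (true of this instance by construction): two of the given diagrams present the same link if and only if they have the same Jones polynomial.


equivalence classes: {D1} | {D2, D3} | {D4}
D1 (bracket A^-6; 10 crossings at w = -2): V = 1
D2 (bracket -A^-12 + A^-8 - A^-4 + 2 - A^4 + A^8; 10 crossings at w = +4): V = t - t^2 + 2t^3 - t^4 + t^5 - t^6
V(D3) = t - t^2 + 2t^3 - t^4 + t^5 - t^6  [12 crossings, <D> = -A^-12 + A^-8 - A^-4 + 2 - A^4 + A^8, w = +4]
D4 (bracket A^-8 + 1 - A^4; 10 crossings at w = -4): V = -t^-4 + t^-3 + t^-1
observation: 3 classes among 4 diagrams; unequal V(t) rules out equality


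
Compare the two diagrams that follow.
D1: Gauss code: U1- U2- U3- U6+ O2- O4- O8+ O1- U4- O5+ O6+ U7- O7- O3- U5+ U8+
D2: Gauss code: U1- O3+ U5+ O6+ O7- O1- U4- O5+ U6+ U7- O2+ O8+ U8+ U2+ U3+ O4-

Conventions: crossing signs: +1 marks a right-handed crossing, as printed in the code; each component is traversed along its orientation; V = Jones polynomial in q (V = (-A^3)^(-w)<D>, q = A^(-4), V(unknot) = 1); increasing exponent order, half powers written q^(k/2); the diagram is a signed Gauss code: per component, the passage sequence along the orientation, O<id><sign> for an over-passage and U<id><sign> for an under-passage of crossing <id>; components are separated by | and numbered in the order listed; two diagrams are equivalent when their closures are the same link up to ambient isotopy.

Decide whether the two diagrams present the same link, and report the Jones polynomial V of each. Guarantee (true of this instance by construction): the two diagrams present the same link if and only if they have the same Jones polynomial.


same link: no
V(D1) = 1  [8 crossings, <D> = A^-6, w = -2]
V(D2) = q^-2 - q^-1 + 1 - q + q^2  (w +2, c 8, <D> = A^-2 - A^2 + A^6 - A^10 + A^14)
note: 2 values of V(q) split the 2 diagrams


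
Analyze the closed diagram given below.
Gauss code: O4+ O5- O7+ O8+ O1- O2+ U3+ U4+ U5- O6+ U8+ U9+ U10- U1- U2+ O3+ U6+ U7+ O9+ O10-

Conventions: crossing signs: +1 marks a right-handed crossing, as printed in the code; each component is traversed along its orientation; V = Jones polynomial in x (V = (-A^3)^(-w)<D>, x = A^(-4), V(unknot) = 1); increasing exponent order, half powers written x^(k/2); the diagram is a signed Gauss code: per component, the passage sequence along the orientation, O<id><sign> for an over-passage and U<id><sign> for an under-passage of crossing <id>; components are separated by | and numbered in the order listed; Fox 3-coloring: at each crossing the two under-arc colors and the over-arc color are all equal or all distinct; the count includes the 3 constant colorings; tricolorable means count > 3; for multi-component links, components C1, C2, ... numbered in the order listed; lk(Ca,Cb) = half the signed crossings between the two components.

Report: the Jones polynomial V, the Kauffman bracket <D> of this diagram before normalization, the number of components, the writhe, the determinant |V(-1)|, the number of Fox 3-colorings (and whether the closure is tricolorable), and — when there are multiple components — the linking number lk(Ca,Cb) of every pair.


V = x + x^3 - x^4
<D> = -A^-4 + 1 + A^8 (w = +4)
1 component over 10 crossings, w = +4
9 Fox colorings among 3^10, |V(-1)| = 3: tricolorable
why: w = +4 shifts under R1 moves; the (-A^3)^(-4) factor cancels that in V


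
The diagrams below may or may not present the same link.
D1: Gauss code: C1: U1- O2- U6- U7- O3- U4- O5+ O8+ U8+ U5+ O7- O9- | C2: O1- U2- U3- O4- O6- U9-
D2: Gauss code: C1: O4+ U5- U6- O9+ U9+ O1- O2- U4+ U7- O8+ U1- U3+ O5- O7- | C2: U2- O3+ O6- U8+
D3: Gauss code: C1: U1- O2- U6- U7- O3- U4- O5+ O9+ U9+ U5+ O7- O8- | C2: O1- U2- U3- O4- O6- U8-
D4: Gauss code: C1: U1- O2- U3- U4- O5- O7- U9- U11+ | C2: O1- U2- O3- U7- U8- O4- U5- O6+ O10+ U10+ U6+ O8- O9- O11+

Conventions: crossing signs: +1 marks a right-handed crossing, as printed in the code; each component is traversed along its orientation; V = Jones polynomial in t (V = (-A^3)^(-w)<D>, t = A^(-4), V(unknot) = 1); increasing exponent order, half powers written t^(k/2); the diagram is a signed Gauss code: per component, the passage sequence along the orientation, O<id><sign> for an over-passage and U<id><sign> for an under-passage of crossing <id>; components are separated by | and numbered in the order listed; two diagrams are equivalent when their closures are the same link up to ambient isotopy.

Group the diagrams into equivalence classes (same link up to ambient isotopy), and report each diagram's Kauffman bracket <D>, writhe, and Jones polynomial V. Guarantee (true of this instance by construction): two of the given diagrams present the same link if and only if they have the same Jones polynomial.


classes: {D1, D3, D4} | {D2}
V(D1) = -t^(-17/2) + t^(-15/2) - t^(-13/2) + t^(-11/2) - t^(-9/2) - t^(-5/2)  [9 crossings, <D> = A^-5 + A^3 - A^7 + A^11 - A^15 + A^19, w = -5]
V(D2) = -t^(-1/2) - t^(1/2)  (w -1, c 9, <D> = A^-5 + A^-1)
V(D3) = -t^(-17/2) + t^(-15/2) - t^(-13/2) + t^(-11/2) - t^(-9/2) - t^(-5/2)  [9 crossings, <D> = A^-5 + A^3 - A^7 + A^11 - A^15 + A^19, w = -5]
V(D4) = -t^(-17/2) + t^(-15/2) - t^(-13/2) + t^(-11/2) - t^(-9/2) - t^(-5/2)  (w -5, c 11, <D> = A^-5 + A^3 - A^7 + A^11 - A^15 + A^19)
note: 2 values of V(t) split the 4 diagrams


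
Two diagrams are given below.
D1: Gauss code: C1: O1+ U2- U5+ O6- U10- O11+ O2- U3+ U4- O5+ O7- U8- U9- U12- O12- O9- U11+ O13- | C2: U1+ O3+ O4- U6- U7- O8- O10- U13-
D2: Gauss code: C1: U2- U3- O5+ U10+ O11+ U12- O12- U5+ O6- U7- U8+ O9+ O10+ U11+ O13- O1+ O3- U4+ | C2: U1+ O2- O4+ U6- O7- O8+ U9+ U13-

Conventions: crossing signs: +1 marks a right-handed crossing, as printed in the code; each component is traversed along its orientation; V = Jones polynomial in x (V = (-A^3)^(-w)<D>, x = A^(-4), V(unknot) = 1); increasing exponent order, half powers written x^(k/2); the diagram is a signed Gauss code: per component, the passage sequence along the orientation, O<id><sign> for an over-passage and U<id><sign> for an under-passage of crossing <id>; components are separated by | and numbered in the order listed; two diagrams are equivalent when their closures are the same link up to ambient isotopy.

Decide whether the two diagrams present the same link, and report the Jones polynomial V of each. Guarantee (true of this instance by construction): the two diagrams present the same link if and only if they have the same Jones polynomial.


equivalent: no
V(D1) = -x^(-9/2) - x^(-5/2) + x^(-3/2) - x^(-1/2)  (w -5, c 13, <D> = A^-13 - A^-9 + A^-5 + A^3)
V(D2) = -x^(1/2) - x^(3/2) - x^(5/2) + x^(9/2)  [13 crossings, <D> = -A^-15 + A^-7 + A^-3 + A, w = +1]
key observation: comparing 2 Jones polynomials yields 2 groups


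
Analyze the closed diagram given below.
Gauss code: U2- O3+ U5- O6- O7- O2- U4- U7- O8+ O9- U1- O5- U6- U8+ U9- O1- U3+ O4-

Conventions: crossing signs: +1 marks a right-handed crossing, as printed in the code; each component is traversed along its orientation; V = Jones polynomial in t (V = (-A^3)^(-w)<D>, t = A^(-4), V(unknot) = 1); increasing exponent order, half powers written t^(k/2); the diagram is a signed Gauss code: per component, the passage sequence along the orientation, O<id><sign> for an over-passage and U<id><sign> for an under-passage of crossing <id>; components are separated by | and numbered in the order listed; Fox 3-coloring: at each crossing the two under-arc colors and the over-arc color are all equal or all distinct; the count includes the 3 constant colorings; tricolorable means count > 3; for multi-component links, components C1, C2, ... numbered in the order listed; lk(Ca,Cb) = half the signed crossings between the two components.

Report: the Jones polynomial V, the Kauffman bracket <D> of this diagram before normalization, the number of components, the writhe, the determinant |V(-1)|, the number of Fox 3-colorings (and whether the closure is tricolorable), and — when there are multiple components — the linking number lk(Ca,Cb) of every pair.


Jones polynomial: V(t) = -t^-6 + t^-5 - t^-4 + 2t^-3 - t^-2 + t^-1
<D> = -A^-11 + A^-7 - 2A^-3 + A - A^5 + A^9; writhe -5
components 1, writhe -5 (9 crossings)
3-colorings: 3 of 3^9, det 7 — not tricolorable
note: |V(-1)| = 7: so not tricolorable, since 3 does not divide 7


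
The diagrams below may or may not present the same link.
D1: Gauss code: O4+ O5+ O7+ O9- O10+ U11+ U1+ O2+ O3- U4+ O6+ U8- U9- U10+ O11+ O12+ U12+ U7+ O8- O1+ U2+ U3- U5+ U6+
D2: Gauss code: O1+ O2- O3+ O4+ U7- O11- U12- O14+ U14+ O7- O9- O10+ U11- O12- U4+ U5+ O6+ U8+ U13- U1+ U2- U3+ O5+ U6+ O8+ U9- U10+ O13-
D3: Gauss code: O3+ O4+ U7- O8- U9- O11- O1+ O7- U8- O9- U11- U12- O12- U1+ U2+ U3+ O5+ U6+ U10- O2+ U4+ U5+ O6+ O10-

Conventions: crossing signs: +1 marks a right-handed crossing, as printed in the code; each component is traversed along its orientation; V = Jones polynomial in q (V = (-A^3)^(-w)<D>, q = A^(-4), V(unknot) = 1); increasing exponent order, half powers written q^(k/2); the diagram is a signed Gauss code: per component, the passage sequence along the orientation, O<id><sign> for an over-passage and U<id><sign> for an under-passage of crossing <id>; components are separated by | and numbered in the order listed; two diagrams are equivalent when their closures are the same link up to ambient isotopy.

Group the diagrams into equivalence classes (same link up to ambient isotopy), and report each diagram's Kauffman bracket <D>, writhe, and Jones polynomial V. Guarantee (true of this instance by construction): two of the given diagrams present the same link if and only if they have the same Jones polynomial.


equivalence classes: {D1} | {D2, D3}
D1 (bracket -A^-6 + A^-2 - A^2 + 2A^6 - A^10 + A^14; 12 crossings at w = +6): V = q - q^2 + 2q^3 - q^4 + q^5 - q^6
V(D2) = -q^-3 + q^-2 - q^-1 + 3 - q + q^2 - q^3  [14 crossings, <D> = -A^-6 + A^-2 - A^2 + 3A^6 - A^10 + A^14 - A^18, w = +2]
D3 (bracket -A^-12 + A^-8 - A^-4 + 3 - A^4 + A^8 - A^12; 12 crossings at w = 0): V = -q^-3 + q^-2 - q^-1 + 3 - q + q^2 - q^3
key observation: V(q) takes 2 values over 3 diagrams, fixing the grouping


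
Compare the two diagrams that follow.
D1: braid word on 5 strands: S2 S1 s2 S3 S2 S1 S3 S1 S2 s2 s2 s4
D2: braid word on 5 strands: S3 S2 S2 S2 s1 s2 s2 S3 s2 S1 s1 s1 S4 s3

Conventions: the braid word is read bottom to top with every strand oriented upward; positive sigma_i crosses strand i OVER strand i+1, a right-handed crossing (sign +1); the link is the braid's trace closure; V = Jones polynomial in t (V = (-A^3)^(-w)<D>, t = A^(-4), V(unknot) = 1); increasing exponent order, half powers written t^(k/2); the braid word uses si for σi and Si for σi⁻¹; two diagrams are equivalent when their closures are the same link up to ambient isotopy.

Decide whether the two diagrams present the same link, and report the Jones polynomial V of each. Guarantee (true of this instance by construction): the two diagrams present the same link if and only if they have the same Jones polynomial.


same link: no
V(D1) = -t^-4 + t^-3 + t^-1  [12 crossings, <D> = A^-8 + 1 - A^4, w = -4]
D2 (bracket -A^-20 + A^-16 - A^-12 + 2A^-8 - A^-4 + 2 - A^4; 14 crossings at w = 0): V = -t^-1 + 2 - t + 2t^2 - t^3 + t^4 - t^5
note: 2 classes among 2 diagrams; unequal V(t) rules out equality


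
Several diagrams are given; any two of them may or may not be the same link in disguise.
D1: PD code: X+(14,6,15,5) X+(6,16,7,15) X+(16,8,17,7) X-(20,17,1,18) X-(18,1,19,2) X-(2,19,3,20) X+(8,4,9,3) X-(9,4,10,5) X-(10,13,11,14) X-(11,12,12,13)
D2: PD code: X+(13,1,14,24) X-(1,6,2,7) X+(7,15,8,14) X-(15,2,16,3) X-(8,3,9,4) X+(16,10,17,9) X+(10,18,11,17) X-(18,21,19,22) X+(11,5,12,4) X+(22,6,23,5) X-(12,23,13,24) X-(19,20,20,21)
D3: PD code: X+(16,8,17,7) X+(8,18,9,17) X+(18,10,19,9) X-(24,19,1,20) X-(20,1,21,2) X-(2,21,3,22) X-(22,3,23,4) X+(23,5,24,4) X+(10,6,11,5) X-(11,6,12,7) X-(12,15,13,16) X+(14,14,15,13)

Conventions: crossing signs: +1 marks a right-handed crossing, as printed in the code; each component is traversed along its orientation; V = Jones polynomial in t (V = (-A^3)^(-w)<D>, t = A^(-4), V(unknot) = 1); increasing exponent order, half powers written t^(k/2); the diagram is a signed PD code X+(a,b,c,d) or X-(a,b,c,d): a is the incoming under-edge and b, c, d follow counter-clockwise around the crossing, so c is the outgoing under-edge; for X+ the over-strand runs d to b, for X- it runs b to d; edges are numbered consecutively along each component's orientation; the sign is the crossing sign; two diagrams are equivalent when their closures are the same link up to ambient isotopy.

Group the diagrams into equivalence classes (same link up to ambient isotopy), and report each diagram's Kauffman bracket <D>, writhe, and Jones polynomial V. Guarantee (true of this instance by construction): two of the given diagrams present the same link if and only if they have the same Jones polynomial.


equivalence classes: {D1, D3} | {D2}
D1 (bracket -A^-18 + A^-14 - A^-10 + 3A^-6 - A^-2 + A^2 - A^6; 10 crossings at w = -2): V = -t^-3 + t^-2 - t^-1 + 3 - t + t^2 - t^3
V(D2) = t + t^3 - t^4  [12 crossings, <D> = -A^-16 + A^-12 + A^-4, w = 0]
V(D3) = -t^-3 + t^-2 - t^-1 + 3 - t + t^2 - t^3  (w 0, c 12, <D> = -A^-12 + A^-8 - A^-4 + 3 - A^4 + A^8 - A^12)
observation: comparing 3 Jones polynomials yields 2 groups
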